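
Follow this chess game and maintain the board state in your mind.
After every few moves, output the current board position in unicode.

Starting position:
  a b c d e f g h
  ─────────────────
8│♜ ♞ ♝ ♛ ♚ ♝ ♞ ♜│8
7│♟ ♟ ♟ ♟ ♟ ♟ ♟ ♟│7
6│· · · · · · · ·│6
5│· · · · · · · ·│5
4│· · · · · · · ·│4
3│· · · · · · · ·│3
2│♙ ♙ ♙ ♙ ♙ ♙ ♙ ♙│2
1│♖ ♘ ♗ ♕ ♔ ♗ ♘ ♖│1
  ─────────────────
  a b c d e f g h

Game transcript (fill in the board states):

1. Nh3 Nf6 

  a b c d e f g h
  ─────────────────
8│♜ ♞ ♝ ♛ ♚ ♝ · ♜│8
7│♟ ♟ ♟ ♟ ♟ ♟ ♟ ♟│7
6│· · · · · ♞ · ·│6
5│· · · · · · · ·│5
4│· · · · · · · ·│4
3│· · · · · · · ♘│3
2│♙ ♙ ♙ ♙ ♙ ♙ ♙ ♙│2
1│♖ ♘ ♗ ♕ ♔ ♗ · ♖│1
  ─────────────────
  a b c d e f g h

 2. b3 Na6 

  a b c d e f g h
  ─────────────────
8│♜ · ♝ ♛ ♚ ♝ · ♜│8
7│♟ ♟ ♟ ♟ ♟ ♟ ♟ ♟│7
6│♞ · · · · ♞ · ·│6
5│· · · · · · · ·│5
4│· · · · · · · ·│4
3│· ♙ · · · · · ♘│3
2│♙ · ♙ ♙ ♙ ♙ ♙ ♙│2
1│♖ ♘ ♗ ♕ ♔ ♗ · ♖│1
  ─────────────────
  a b c d e f g h

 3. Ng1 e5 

  a b c d e f g h
  ─────────────────
8│♜ · ♝ ♛ ♚ ♝ · ♜│8
7│♟ ♟ ♟ ♟ · ♟ ♟ ♟│7
6│♞ · · · · ♞ · ·│6
5│· · · · ♟ · · ·│5
4│· · · · · · · ·│4
3│· ♙ · · · · · ·│3
2│♙ · ♙ ♙ ♙ ♙ ♙ ♙│2
1│♖ ♘ ♗ ♕ ♔ ♗ ♘ ♖│1
  ─────────────────
  a b c d e f g h

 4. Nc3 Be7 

  a b c d e f g h
  ─────────────────
8│♜ · ♝ ♛ ♚ · · ♜│8
7│♟ ♟ ♟ ♟ ♝ ♟ ♟ ♟│7
6│♞ · · · · ♞ · ·│6
5│· · · · ♟ · · ·│5
4│· · · · · · · ·│4
3│· ♙ ♘ · · · · ·│3
2│♙ · ♙ ♙ ♙ ♙ ♙ ♙│2
1│♖ · ♗ ♕ ♔ ♗ ♘ ♖│1
  ─────────────────
  a b c d e f g h

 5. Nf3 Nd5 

  a b c d e f g h
  ─────────────────
8│♜ · ♝ ♛ ♚ · · ♜│8
7│♟ ♟ ♟ ♟ ♝ ♟ ♟ ♟│7
6│♞ · · · · · · ·│6
5│· · · ♞ ♟ · · ·│5
4│· · · · · · · ·│4
3│· ♙ ♘ · · ♘ · ·│3
2│♙ · ♙ ♙ ♙ ♙ ♙ ♙│2
1│♖ · ♗ ♕ ♔ ♗ · ♖│1
  ─────────────────
  a b c d e f g h



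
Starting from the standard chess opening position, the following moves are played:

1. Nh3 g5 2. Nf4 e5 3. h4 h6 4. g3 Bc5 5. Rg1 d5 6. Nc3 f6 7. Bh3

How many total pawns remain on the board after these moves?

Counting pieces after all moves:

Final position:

  a b c d e f g h
  ─────────────────
8│♜ ♞ ♝ ♛ ♚ · ♞ ♜│8
7│♟ ♟ ♟ · · · · ·│7
6│· · · · · ♟ · ♟│6
5│· · ♝ ♟ ♟ · ♟ ·│5
4│· · · · · ♘ · ♙│4
3│· · ♘ · · · ♙ ♗│3
2│♙ ♙ ♙ ♙ ♙ ♙ · ·│2
1│♖ · ♗ ♕ ♔ · ♖ ·│1
  ─────────────────
  a b c d e f g h


16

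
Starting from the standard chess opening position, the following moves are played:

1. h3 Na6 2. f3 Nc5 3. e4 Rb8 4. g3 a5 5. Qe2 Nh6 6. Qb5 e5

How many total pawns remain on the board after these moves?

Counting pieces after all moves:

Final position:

  a b c d e f g h
  ─────────────────
8│· ♜ ♝ ♛ ♚ ♝ · ♜│8
7│· ♟ ♟ ♟ · ♟ ♟ ♟│7
6│· · · · · · · ♞│6
5│♟ ♕ ♞ · ♟ · · ·│5
4│· · · · ♙ · · ·│4
3│· · · · · ♙ ♙ ♙│3
2│♙ ♙ ♙ ♙ · · · ·│2
1│♖ ♘ ♗ · ♔ ♗ ♘ ♖│1
  ─────────────────
  a b c d e f g h


16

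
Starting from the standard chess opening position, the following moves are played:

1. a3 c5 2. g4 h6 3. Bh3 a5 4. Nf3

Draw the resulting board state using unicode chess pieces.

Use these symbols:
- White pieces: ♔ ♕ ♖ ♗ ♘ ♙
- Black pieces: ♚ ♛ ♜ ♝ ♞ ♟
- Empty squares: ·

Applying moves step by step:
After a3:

♜ ♞ ♝ ♛ ♚ ♝ ♞ ♜
♟ ♟ ♟ ♟ ♟ ♟ ♟ ♟
· · · · · · · ·
· · · · · · · ·
· · · · · · · ·
♙ · · · · · · ·
· ♙ ♙ ♙ ♙ ♙ ♙ ♙
♖ ♘ ♗ ♕ ♔ ♗ ♘ ♖


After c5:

♜ ♞ ♝ ♛ ♚ ♝ ♞ ♜
♟ ♟ · ♟ ♟ ♟ ♟ ♟
· · · · · · · ·
· · ♟ · · · · ·
· · · · · · · ·
♙ · · · · · · ·
· ♙ ♙ ♙ ♙ ♙ ♙ ♙
♖ ♘ ♗ ♕ ♔ ♗ ♘ ♖


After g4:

♜ ♞ ♝ ♛ ♚ ♝ ♞ ♜
♟ ♟ · ♟ ♟ ♟ ♟ ♟
· · · · · · · ·
· · ♟ · · · · ·
· · · · · · ♙ ·
♙ · · · · · · ·
· ♙ ♙ ♙ ♙ ♙ · ♙
♖ ♘ ♗ ♕ ♔ ♗ ♘ ♖


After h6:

♜ ♞ ♝ ♛ ♚ ♝ ♞ ♜
♟ ♟ · ♟ ♟ ♟ ♟ ·
· · · · · · · ♟
· · ♟ · · · · ·
· · · · · · ♙ ·
♙ · · · · · · ·
· ♙ ♙ ♙ ♙ ♙ · ♙
♖ ♘ ♗ ♕ ♔ ♗ ♘ ♖


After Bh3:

♜ ♞ ♝ ♛ ♚ ♝ ♞ ♜
♟ ♟ · ♟ ♟ ♟ ♟ ·
· · · · · · · ♟
· · ♟ · · · · ·
· · · · · · ♙ ·
♙ · · · · · · ♗
· ♙ ♙ ♙ ♙ ♙ · ♙
♖ ♘ ♗ ♕ ♔ · ♘ ♖


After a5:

♜ ♞ ♝ ♛ ♚ ♝ ♞ ♜
· ♟ · ♟ ♟ ♟ ♟ ·
· · · · · · · ♟
♟ · ♟ · · · · ·
· · · · · · ♙ ·
♙ · · · · · · ♗
· ♙ ♙ ♙ ♙ ♙ · ♙
♖ ♘ ♗ ♕ ♔ · ♘ ♖


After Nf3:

♜ ♞ ♝ ♛ ♚ ♝ ♞ ♜
· ♟ · ♟ ♟ ♟ ♟ ·
· · · · · · · ♟
♟ · ♟ · · · · ·
· · · · · · ♙ ·
♙ · · · · ♘ · ♗
· ♙ ♙ ♙ ♙ ♙ · ♙
♖ ♘ ♗ ♕ ♔ · · ♖



  a b c d e f g h
  ─────────────────
8│♜ ♞ ♝ ♛ ♚ ♝ ♞ ♜│8
7│· ♟ · ♟ ♟ ♟ ♟ ·│7
6│· · · · · · · ♟│6
5│♟ · ♟ · · · · ·│5
4│· · · · · · ♙ ·│4
3│♙ · · · · ♘ · ♗│3
2│· ♙ ♙ ♙ ♙ ♙ · ♙│2
1│♖ ♘ ♗ ♕ ♔ · · ♖│1
  ─────────────────
  a b c d e f g h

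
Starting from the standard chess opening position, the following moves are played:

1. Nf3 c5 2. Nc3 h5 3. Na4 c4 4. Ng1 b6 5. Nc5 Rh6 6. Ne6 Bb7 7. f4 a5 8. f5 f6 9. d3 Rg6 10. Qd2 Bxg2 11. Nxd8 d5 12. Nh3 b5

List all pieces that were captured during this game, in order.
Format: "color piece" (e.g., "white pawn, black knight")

Tracking captures:
  Bxg2: captured white pawn
  Nxd8: captured black queen

white pawn, black queen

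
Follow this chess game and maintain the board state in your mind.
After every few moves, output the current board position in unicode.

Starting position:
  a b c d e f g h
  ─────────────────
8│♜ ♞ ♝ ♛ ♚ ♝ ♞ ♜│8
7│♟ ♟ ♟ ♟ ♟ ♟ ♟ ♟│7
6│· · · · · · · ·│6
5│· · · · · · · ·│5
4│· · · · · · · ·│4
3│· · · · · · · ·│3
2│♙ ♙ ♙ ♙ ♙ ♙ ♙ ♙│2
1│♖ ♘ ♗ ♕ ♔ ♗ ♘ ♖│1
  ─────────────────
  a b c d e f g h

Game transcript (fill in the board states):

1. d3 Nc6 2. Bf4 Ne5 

  a b c d e f g h
  ─────────────────
8│♜ · ♝ ♛ ♚ ♝ ♞ ♜│8
7│♟ ♟ ♟ ♟ ♟ ♟ ♟ ♟│7
6│· · · · · · · ·│6
5│· · · · ♞ · · ·│5
4│· · · · · ♗ · ·│4
3│· · · ♙ · · · ·│3
2│♙ ♙ ♙ · ♙ ♙ ♙ ♙│2
1│♖ ♘ · ♕ ♔ ♗ ♘ ♖│1
  ─────────────────
  a b c d e f g h

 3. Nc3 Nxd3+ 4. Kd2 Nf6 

  a b c d e f g h
  ─────────────────
8│♜ · ♝ ♛ ♚ ♝ · ♜│8
7│♟ ♟ ♟ ♟ ♟ ♟ ♟ ♟│7
6│· · · · · ♞ · ·│6
5│· · · · · · · ·│5
4│· · · · · ♗ · ·│4
3│· · ♘ ♞ · · · ·│3
2│♙ ♙ ♙ ♔ ♙ ♙ ♙ ♙│2
1│♖ · · ♕ · ♗ ♘ ♖│1
  ─────────────────
  a b c d e f g h

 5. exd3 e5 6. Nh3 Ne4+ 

  a b c d e f g h
  ─────────────────
8│♜ · ♝ ♛ ♚ ♝ · ♜│8
7│♟ ♟ ♟ ♟ · ♟ ♟ ♟│7
6│· · · · · · · ·│6
5│· · · · ♟ · · ·│5
4│· · · · ♞ ♗ · ·│4
3│· · ♘ ♙ · · · ♘│3
2│♙ ♙ ♙ ♔ · ♙ ♙ ♙│2
1│♖ · · ♕ · ♗ · ♖│1
  ─────────────────
  a b c d e f g h

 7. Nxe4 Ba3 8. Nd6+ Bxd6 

  a b c d e f g h
  ─────────────────
8│♜ · ♝ ♛ ♚ · · ♜│8
7│♟ ♟ ♟ ♟ · ♟ ♟ ♟│7
6│· · · ♝ · · · ·│6
5│· · · · ♟ · · ·│5
4│· · · · · ♗ · ·│4
3│· · · ♙ · · · ♘│3
2│♙ ♙ ♙ ♔ · ♙ ♙ ♙│2
1│♖ · · ♕ · ♗ · ♖│1
  ─────────────────
  a b c d e f g h

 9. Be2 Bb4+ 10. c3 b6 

  a b c d e f g h
  ─────────────────
8│♜ · ♝ ♛ ♚ · · ♜│8
7│♟ · ♟ ♟ · ♟ ♟ ♟│7
6│· ♟ · · · · · ·│6
5│· · · · ♟ · · ·│5
4│· ♝ · · · ♗ · ·│4
3│· · ♙ ♙ · · · ♘│3
2│♙ ♙ · ♔ ♗ ♙ ♙ ♙│2
1│♖ · · ♕ · · · ♖│1
  ─────────────────
  a b c d e f g h



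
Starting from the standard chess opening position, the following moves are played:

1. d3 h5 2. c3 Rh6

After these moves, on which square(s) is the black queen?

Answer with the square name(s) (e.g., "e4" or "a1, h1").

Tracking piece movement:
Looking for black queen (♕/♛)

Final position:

  a b c d e f g h
  ─────────────────
8│♜ ♞ ♝ ♛ ♚ ♝ ♞ ·│8
7│♟ ♟ ♟ ♟ ♟ ♟ ♟ ·│7
6│· · · · · · · ♜│6
5│· · · · · · · ♟│5
4│· · · · · · · ·│4
3│· · ♙ ♙ · · · ·│3
2│♙ ♙ · · ♙ ♙ ♙ ♙│2
1│♖ ♘ ♗ ♕ ♔ ♗ ♘ ♖│1
  ─────────────────
  a b c d e f g h


d8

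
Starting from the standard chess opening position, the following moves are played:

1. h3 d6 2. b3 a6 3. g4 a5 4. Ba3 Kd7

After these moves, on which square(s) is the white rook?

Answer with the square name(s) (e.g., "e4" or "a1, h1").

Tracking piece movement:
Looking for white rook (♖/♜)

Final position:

  a b c d e f g h
  ─────────────────
8│♜ ♞ ♝ ♛ · ♝ ♞ ♜│8
7│· ♟ ♟ ♚ ♟ ♟ ♟ ♟│7
6│· · · ♟ · · · ·│6
5│♟ · · · · · · ·│5
4│· · · · · · ♙ ·│4
3│♗ ♙ · · · · · ♙│3
2│♙ · ♙ ♙ ♙ ♙ · ·│2
1│♖ ♘ · ♕ ♔ ♗ ♘ ♖│1
  ─────────────────
  a b c d e f g h


a1, h1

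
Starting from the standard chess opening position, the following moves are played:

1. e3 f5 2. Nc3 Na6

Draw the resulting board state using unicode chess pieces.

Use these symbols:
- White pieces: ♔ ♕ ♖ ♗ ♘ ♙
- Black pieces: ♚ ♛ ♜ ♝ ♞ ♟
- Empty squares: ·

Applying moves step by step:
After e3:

♜ ♞ ♝ ♛ ♚ ♝ ♞ ♜
♟ ♟ ♟ ♟ ♟ ♟ ♟ ♟
· · · · · · · ·
· · · · · · · ·
· · · · · · · ·
· · · · ♙ · · ·
♙ ♙ ♙ ♙ · ♙ ♙ ♙
♖ ♘ ♗ ♕ ♔ ♗ ♘ ♖


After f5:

♜ ♞ ♝ ♛ ♚ ♝ ♞ ♜
♟ ♟ ♟ ♟ ♟ · ♟ ♟
· · · · · · · ·
· · · · · ♟ · ·
· · · · · · · ·
· · · · ♙ · · ·
♙ ♙ ♙ ♙ · ♙ ♙ ♙
♖ ♘ ♗ ♕ ♔ ♗ ♘ ♖


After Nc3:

♜ ♞ ♝ ♛ ♚ ♝ ♞ ♜
♟ ♟ ♟ ♟ ♟ · ♟ ♟
· · · · · · · ·
· · · · · ♟ · ·
· · · · · · · ·
· · ♘ · ♙ · · ·
♙ ♙ ♙ ♙ · ♙ ♙ ♙
♖ · ♗ ♕ ♔ ♗ ♘ ♖


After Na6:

♜ · ♝ ♛ ♚ ♝ ♞ ♜
♟ ♟ ♟ ♟ ♟ · ♟ ♟
♞ · · · · · · ·
· · · · · ♟ · ·
· · · · · · · ·
· · ♘ · ♙ · · ·
♙ ♙ ♙ ♙ · ♙ ♙ ♙
♖ · ♗ ♕ ♔ ♗ ♘ ♖



  a b c d e f g h
  ─────────────────
8│♜ · ♝ ♛ ♚ ♝ ♞ ♜│8
7│♟ ♟ ♟ ♟ ♟ · ♟ ♟│7
6│♞ · · · · · · ·│6
5│· · · · · ♟ · ·│5
4│· · · · · · · ·│4
3│· · ♘ · ♙ · · ·│3
2│♙ ♙ ♙ ♙ · ♙ ♙ ♙│2
1│♖ · ♗ ♕ ♔ ♗ ♘ ♖│1
  ─────────────────
  a b c d e f g h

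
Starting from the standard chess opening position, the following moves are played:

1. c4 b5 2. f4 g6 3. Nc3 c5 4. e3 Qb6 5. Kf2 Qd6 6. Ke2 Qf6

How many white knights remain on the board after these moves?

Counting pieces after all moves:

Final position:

  a b c d e f g h
  ─────────────────
8│♜ ♞ ♝ · ♚ ♝ ♞ ♜│8
7│♟ · · ♟ ♟ ♟ · ♟│7
6│· · · · · ♛ ♟ ·│6
5│· ♟ ♟ · · · · ·│5
4│· · ♙ · · ♙ · ·│4
3│· · ♘ · ♙ · · ·│3
2│♙ ♙ · ♙ ♔ · ♙ ♙│2
1│♖ · ♗ ♕ · ♗ ♘ ♖│1
  ─────────────────
  a b c d e f g h


2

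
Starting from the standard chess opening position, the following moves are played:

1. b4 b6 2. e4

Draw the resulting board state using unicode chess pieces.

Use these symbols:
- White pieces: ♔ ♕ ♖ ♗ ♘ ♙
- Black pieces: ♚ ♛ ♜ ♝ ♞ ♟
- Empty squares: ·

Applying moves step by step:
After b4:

♜ ♞ ♝ ♛ ♚ ♝ ♞ ♜
♟ ♟ ♟ ♟ ♟ ♟ ♟ ♟
· · · · · · · ·
· · · · · · · ·
· ♙ · · · · · ·
· · · · · · · ·
♙ · ♙ ♙ ♙ ♙ ♙ ♙
♖ ♘ ♗ ♕ ♔ ♗ ♘ ♖


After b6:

♜ ♞ ♝ ♛ ♚ ♝ ♞ ♜
♟ · ♟ ♟ ♟ ♟ ♟ ♟
· ♟ · · · · · ·
· · · · · · · ·
· ♙ · · · · · ·
· · · · · · · ·
♙ · ♙ ♙ ♙ ♙ ♙ ♙
♖ ♘ ♗ ♕ ♔ ♗ ♘ ♖


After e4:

♜ ♞ ♝ ♛ ♚ ♝ ♞ ♜
♟ · ♟ ♟ ♟ ♟ ♟ ♟
· ♟ · · · · · ·
· · · · · · · ·
· ♙ · · ♙ · · ·
· · · · · · · ·
♙ · ♙ ♙ · ♙ ♙ ♙
♖ ♘ ♗ ♕ ♔ ♗ ♘ ♖



  a b c d e f g h
  ─────────────────
8│♜ ♞ ♝ ♛ ♚ ♝ ♞ ♜│8
7│♟ · ♟ ♟ ♟ ♟ ♟ ♟│7
6│· ♟ · · · · · ·│6
5│· · · · · · · ·│5
4│· ♙ · · ♙ · · ·│4
3│· · · · · · · ·│3
2│♙ · ♙ ♙ · ♙ ♙ ♙│2
1│♖ ♘ ♗ ♕ ♔ ♗ ♘ ♖│1
  ─────────────────
  a b c d e f g h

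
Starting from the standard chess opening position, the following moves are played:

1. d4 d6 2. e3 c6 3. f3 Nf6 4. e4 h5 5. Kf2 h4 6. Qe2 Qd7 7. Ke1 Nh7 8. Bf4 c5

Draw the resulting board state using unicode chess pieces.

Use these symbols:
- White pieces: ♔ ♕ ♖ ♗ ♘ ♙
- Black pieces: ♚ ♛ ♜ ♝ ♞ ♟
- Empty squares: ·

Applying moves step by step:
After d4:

♜ ♞ ♝ ♛ ♚ ♝ ♞ ♜
♟ ♟ ♟ ♟ ♟ ♟ ♟ ♟
· · · · · · · ·
· · · · · · · ·
· · · ♙ · · · ·
· · · · · · · ·
♙ ♙ ♙ · ♙ ♙ ♙ ♙
♖ ♘ ♗ ♕ ♔ ♗ ♘ ♖


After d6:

♜ ♞ ♝ ♛ ♚ ♝ ♞ ♜
♟ ♟ ♟ · ♟ ♟ ♟ ♟
· · · ♟ · · · ·
· · · · · · · ·
· · · ♙ · · · ·
· · · · · · · ·
♙ ♙ ♙ · ♙ ♙ ♙ ♙
♖ ♘ ♗ ♕ ♔ ♗ ♘ ♖


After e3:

♜ ♞ ♝ ♛ ♚ ♝ ♞ ♜
♟ ♟ ♟ · ♟ ♟ ♟ ♟
· · · ♟ · · · ·
· · · · · · · ·
· · · ♙ · · · ·
· · · · ♙ · · ·
♙ ♙ ♙ · · ♙ ♙ ♙
♖ ♘ ♗ ♕ ♔ ♗ ♘ ♖


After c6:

♜ ♞ ♝ ♛ ♚ ♝ ♞ ♜
♟ ♟ · · ♟ ♟ ♟ ♟
· · ♟ ♟ · · · ·
· · · · · · · ·
· · · ♙ · · · ·
· · · · ♙ · · ·
♙ ♙ ♙ · · ♙ ♙ ♙
♖ ♘ ♗ ♕ ♔ ♗ ♘ ♖


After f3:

♜ ♞ ♝ ♛ ♚ ♝ ♞ ♜
♟ ♟ · · ♟ ♟ ♟ ♟
· · ♟ ♟ · · · ·
· · · · · · · ·
· · · ♙ · · · ·
· · · · ♙ ♙ · ·
♙ ♙ ♙ · · · ♙ ♙
♖ ♘ ♗ ♕ ♔ ♗ ♘ ♖


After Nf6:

♜ ♞ ♝ ♛ ♚ ♝ · ♜
♟ ♟ · · ♟ ♟ ♟ ♟
· · ♟ ♟ · ♞ · ·
· · · · · · · ·
· · · ♙ · · · ·
· · · · ♙ ♙ · ·
♙ ♙ ♙ · · · ♙ ♙
♖ ♘ ♗ ♕ ♔ ♗ ♘ ♖


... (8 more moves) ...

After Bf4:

♜ ♞ ♝ · ♚ ♝ · ♜
♟ ♟ · ♛ ♟ ♟ ♟ ♞
· · ♟ ♟ · · · ·
· · · · · · · ·
· · · ♙ ♙ ♗ · ♟
· · · · · ♙ · ·
♙ ♙ ♙ · ♕ · ♙ ♙
♖ ♘ · · ♔ ♗ ♘ ♖


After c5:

♜ ♞ ♝ · ♚ ♝ · ♜
♟ ♟ · ♛ ♟ ♟ ♟ ♞
· · · ♟ · · · ·
· · ♟ · · · · ·
· · · ♙ ♙ ♗ · ♟
· · · · · ♙ · ·
♙ ♙ ♙ · ♕ · ♙ ♙
♖ ♘ · · ♔ ♗ ♘ ♖



  a b c d e f g h
  ─────────────────
8│♜ ♞ ♝ · ♚ ♝ · ♜│8
7│♟ ♟ · ♛ ♟ ♟ ♟ ♞│7
6│· · · ♟ · · · ·│6
5│· · ♟ · · · · ·│5
4│· · · ♙ ♙ ♗ · ♟│4
3│· · · · · ♙ · ·│3
2│♙ ♙ ♙ · ♕ · ♙ ♙│2
1│♖ ♘ · · ♔ ♗ ♘ ♖│1
  ─────────────────
  a b c d e f g h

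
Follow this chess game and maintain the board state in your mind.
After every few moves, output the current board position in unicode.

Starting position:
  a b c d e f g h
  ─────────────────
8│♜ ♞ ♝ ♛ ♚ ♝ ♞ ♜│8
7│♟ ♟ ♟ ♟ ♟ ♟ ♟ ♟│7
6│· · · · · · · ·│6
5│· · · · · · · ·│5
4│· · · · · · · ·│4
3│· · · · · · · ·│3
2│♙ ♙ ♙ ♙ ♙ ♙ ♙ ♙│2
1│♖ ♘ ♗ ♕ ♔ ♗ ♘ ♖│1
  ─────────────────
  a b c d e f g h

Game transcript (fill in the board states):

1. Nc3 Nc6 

  a b c d e f g h
  ─────────────────
8│♜ · ♝ ♛ ♚ ♝ ♞ ♜│8
7│♟ ♟ ♟ ♟ ♟ ♟ ♟ ♟│7
6│· · ♞ · · · · ·│6
5│· · · · · · · ·│5
4│· · · · · · · ·│4
3│· · ♘ · · · · ·│3
2│♙ ♙ ♙ ♙ ♙ ♙ ♙ ♙│2
1│♖ · ♗ ♕ ♔ ♗ ♘ ♖│1
  ─────────────────
  a b c d e f g h

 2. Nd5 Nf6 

  a b c d e f g h
  ─────────────────
8│♜ · ♝ ♛ ♚ ♝ · ♜│8
7│♟ ♟ ♟ ♟ ♟ ♟ ♟ ♟│7
6│· · ♞ · · ♞ · ·│6
5│· · · ♘ · · · ·│5
4│· · · · · · · ·│4
3│· · · · · · · ·│3
2│♙ ♙ ♙ ♙ ♙ ♙ ♙ ♙│2
1│♖ · ♗ ♕ ♔ ♗ ♘ ♖│1
  ─────────────────
  a b c d e f g h

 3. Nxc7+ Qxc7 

  a b c d e f g h
  ─────────────────
8│♜ · ♝ · ♚ ♝ · ♜│8
7│♟ ♟ ♛ ♟ ♟ ♟ ♟ ♟│7
6│· · ♞ · · ♞ · ·│6
5│· · · · · · · ·│5
4│· · · · · · · ·│4
3│· · · · · · · ·│3
2│♙ ♙ ♙ ♙ ♙ ♙ ♙ ♙│2
1│♖ · ♗ ♕ ♔ ♗ ♘ ♖│1
  ─────────────────
  a b c d e f g h

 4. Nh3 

  a b c d e f g h
  ─────────────────
8│♜ · ♝ · ♚ ♝ · ♜│8
7│♟ ♟ ♛ ♟ ♟ ♟ ♟ ♟│7
6│· · ♞ · · ♞ · ·│6
5│· · · · · · · ·│5
4│· · · · · · · ·│4
3│· · · · · · · ♘│3
2│♙ ♙ ♙ ♙ ♙ ♙ ♙ ♙│2
1│♖ · ♗ ♕ ♔ ♗ · ♖│1
  ─────────────────
  a b c d e f g h


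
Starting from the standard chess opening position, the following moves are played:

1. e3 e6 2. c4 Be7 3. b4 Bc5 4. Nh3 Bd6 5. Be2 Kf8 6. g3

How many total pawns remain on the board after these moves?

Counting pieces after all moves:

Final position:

  a b c d e f g h
  ─────────────────
8│♜ ♞ ♝ ♛ · ♚ ♞ ♜│8
7│♟ ♟ ♟ ♟ · ♟ ♟ ♟│7
6│· · · ♝ ♟ · · ·│6
5│· · · · · · · ·│5
4│· ♙ ♙ · · · · ·│4
3│· · · · ♙ · ♙ ♘│3
2│♙ · · ♙ ♗ ♙ · ♙│2
1│♖ ♘ ♗ ♕ ♔ · · ♖│1
  ─────────────────
  a b c d e f g h


16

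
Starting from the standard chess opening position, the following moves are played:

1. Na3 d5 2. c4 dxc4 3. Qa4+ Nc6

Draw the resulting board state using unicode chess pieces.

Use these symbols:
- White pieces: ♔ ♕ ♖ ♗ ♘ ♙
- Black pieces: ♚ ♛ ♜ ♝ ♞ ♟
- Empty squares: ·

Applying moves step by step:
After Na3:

♜ ♞ ♝ ♛ ♚ ♝ ♞ ♜
♟ ♟ ♟ ♟ ♟ ♟ ♟ ♟
· · · · · · · ·
· · · · · · · ·
· · · · · · · ·
♘ · · · · · · ·
♙ ♙ ♙ ♙ ♙ ♙ ♙ ♙
♖ · ♗ ♕ ♔ ♗ ♘ ♖


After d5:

♜ ♞ ♝ ♛ ♚ ♝ ♞ ♜
♟ ♟ ♟ · ♟ ♟ ♟ ♟
· · · · · · · ·
· · · ♟ · · · ·
· · · · · · · ·
♘ · · · · · · ·
♙ ♙ ♙ ♙ ♙ ♙ ♙ ♙
♖ · ♗ ♕ ♔ ♗ ♘ ♖


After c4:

♜ ♞ ♝ ♛ ♚ ♝ ♞ ♜
♟ ♟ ♟ · ♟ ♟ ♟ ♟
· · · · · · · ·
· · · ♟ · · · ·
· · ♙ · · · · ·
♘ · · · · · · ·
♙ ♙ · ♙ ♙ ♙ ♙ ♙
♖ · ♗ ♕ ♔ ♗ ♘ ♖


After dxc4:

♜ ♞ ♝ ♛ ♚ ♝ ♞ ♜
♟ ♟ ♟ · ♟ ♟ ♟ ♟
· · · · · · · ·
· · · · · · · ·
· · ♟ · · · · ·
♘ · · · · · · ·
♙ ♙ · ♙ ♙ ♙ ♙ ♙
♖ · ♗ ♕ ♔ ♗ ♘ ♖


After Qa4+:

♜ ♞ ♝ ♛ ♚ ♝ ♞ ♜
♟ ♟ ♟ · ♟ ♟ ♟ ♟
· · · · · · · ·
· · · · · · · ·
♕ · ♟ · · · · ·
♘ · · · · · · ·
♙ ♙ · ♙ ♙ ♙ ♙ ♙
♖ · ♗ · ♔ ♗ ♘ ♖


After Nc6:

♜ · ♝ ♛ ♚ ♝ ♞ ♜
♟ ♟ ♟ · ♟ ♟ ♟ ♟
· · ♞ · · · · ·
· · · · · · · ·
♕ · ♟ · · · · ·
♘ · · · · · · ·
♙ ♙ · ♙ ♙ ♙ ♙ ♙
♖ · ♗ · ♔ ♗ ♘ ♖



  a b c d e f g h
  ─────────────────
8│♜ · ♝ ♛ ♚ ♝ ♞ ♜│8
7│♟ ♟ ♟ · ♟ ♟ ♟ ♟│7
6│· · ♞ · · · · ·│6
5│· · · · · · · ·│5
4│♕ · ♟ · · · · ·│4
3│♘ · · · · · · ·│3
2│♙ ♙ · ♙ ♙ ♙ ♙ ♙│2
1│♖ · ♗ · ♔ ♗ ♘ ♖│1
  ─────────────────
  a b c d e f g h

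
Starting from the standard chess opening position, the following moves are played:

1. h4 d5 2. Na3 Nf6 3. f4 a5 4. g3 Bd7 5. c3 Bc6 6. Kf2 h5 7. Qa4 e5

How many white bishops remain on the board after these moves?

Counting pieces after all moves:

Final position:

  a b c d e f g h
  ─────────────────
8│♜ ♞ · ♛ ♚ ♝ · ♜│8
7│· ♟ ♟ · · ♟ ♟ ·│7
6│· · ♝ · · ♞ · ·│6
5│♟ · · ♟ ♟ · · ♟│5
4│♕ · · · · ♙ · ♙│4
3│♘ · ♙ · · · ♙ ·│3
2│♙ ♙ · ♙ ♙ ♔ · ·│2
1│♖ · ♗ · · ♗ ♘ ♖│1
  ─────────────────
  a b c d e f g h


2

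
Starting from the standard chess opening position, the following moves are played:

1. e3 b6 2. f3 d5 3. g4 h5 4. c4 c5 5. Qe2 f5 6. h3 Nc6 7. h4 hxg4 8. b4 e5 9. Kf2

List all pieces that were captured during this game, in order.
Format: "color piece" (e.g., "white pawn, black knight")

Tracking captures:
  hxg4: captured white pawn

white pawn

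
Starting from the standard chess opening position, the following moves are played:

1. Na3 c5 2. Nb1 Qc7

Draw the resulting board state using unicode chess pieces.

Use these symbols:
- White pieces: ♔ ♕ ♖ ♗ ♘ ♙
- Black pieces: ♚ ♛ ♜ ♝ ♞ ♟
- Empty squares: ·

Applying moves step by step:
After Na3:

♜ ♞ ♝ ♛ ♚ ♝ ♞ ♜
♟ ♟ ♟ ♟ ♟ ♟ ♟ ♟
· · · · · · · ·
· · · · · · · ·
· · · · · · · ·
♘ · · · · · · ·
♙ ♙ ♙ ♙ ♙ ♙ ♙ ♙
♖ · ♗ ♕ ♔ ♗ ♘ ♖


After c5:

♜ ♞ ♝ ♛ ♚ ♝ ♞ ♜
♟ ♟ · ♟ ♟ ♟ ♟ ♟
· · · · · · · ·
· · ♟ · · · · ·
· · · · · · · ·
♘ · · · · · · ·
♙ ♙ ♙ ♙ ♙ ♙ ♙ ♙
♖ · ♗ ♕ ♔ ♗ ♘ ♖


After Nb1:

♜ ♞ ♝ ♛ ♚ ♝ ♞ ♜
♟ ♟ · ♟ ♟ ♟ ♟ ♟
· · · · · · · ·
· · ♟ · · · · ·
· · · · · · · ·
· · · · · · · ·
♙ ♙ ♙ ♙ ♙ ♙ ♙ ♙
♖ ♘ ♗ ♕ ♔ ♗ ♘ ♖


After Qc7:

♜ ♞ ♝ · ♚ ♝ ♞ ♜
♟ ♟ ♛ ♟ ♟ ♟ ♟ ♟
· · · · · · · ·
· · ♟ · · · · ·
· · · · · · · ·
· · · · · · · ·
♙ ♙ ♙ ♙ ♙ ♙ ♙ ♙
♖ ♘ ♗ ♕ ♔ ♗ ♘ ♖



  a b c d e f g h
  ─────────────────
8│♜ ♞ ♝ · ♚ ♝ ♞ ♜│8
7│♟ ♟ ♛ ♟ ♟ ♟ ♟ ♟│7
6│· · · · · · · ·│6
5│· · ♟ · · · · ·│5
4│· · · · · · · ·│4
3│· · · · · · · ·│3
2│♙ ♙ ♙ ♙ ♙ ♙ ♙ ♙│2
1│♖ ♘ ♗ ♕ ♔ ♗ ♘ ♖│1
  ─────────────────
  a b c d e f g h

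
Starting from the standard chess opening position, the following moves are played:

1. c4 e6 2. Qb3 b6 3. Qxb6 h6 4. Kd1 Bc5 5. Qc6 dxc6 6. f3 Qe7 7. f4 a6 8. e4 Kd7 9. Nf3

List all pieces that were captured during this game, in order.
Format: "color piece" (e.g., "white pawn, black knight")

Tracking captures:
  Qxb6: captured black pawn
  dxc6: captured white queen

black pawn, white queen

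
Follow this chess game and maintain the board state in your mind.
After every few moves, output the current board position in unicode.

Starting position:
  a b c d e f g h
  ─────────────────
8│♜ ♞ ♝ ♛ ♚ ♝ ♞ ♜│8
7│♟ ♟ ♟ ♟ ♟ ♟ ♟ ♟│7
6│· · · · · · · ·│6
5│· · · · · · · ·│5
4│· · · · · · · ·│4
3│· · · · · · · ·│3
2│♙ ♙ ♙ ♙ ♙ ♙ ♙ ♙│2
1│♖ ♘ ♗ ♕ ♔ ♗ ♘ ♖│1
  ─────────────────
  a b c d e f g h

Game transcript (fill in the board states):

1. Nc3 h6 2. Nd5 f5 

  a b c d e f g h
  ─────────────────
8│♜ ♞ ♝ ♛ ♚ ♝ ♞ ♜│8
7│♟ ♟ ♟ ♟ ♟ · ♟ ·│7
6│· · · · · · · ♟│6
5│· · · ♘ · ♟ · ·│5
4│· · · · · · · ·│4
3│· · · · · · · ·│3
2│♙ ♙ ♙ ♙ ♙ ♙ ♙ ♙│2
1│♖ · ♗ ♕ ♔ ♗ ♘ ♖│1
  ─────────────────
  a b c d e f g h

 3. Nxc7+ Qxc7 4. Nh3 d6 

  a b c d e f g h
  ─────────────────
8│♜ ♞ ♝ · ♚ ♝ ♞ ♜│8
7│♟ ♟ ♛ · ♟ · ♟ ·│7
6│· · · ♟ · · · ♟│6
5│· · · · · ♟ · ·│5
4│· · · · · · · ·│4
3│· · · · · · · ♘│3
2│♙ ♙ ♙ ♙ ♙ ♙ ♙ ♙│2
1│♖ · ♗ ♕ ♔ ♗ · ♖│1
  ─────────────────
  a b c d e f g h

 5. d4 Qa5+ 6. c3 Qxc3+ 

  a b c d e f g h
  ─────────────────
8│♜ ♞ ♝ · ♚ ♝ ♞ ♜│8
7│♟ ♟ · · ♟ · ♟ ·│7
6│· · · ♟ · · · ♟│6
5│· · · · · ♟ · ·│5
4│· · · ♙ · · · ·│4
3│· · ♛ · · · · ♘│3
2│♙ ♙ · · ♙ ♙ ♙ ♙│2
1│♖ · ♗ ♕ ♔ ♗ · ♖│1
  ─────────────────
  a b c d e f g h

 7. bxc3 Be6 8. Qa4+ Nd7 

  a b c d e f g h
  ─────────────────
8│♜ · · · ♚ ♝ ♞ ♜│8
7│♟ ♟ · ♞ ♟ · ♟ ·│7
6│· · · ♟ ♝ · · ♟│6
5│· · · · · ♟ · ·│5
4│♕ · · ♙ · · · ·│4
3│· · ♙ · · · · ♘│3
2│♙ · · · ♙ ♙ ♙ ♙│2
1│♖ · ♗ · ♔ ♗ · ♖│1
  ─────────────────
  a b c d e f g h

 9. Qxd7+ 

  a b c d e f g h
  ─────────────────
8│♜ · · · ♚ ♝ ♞ ♜│8
7│♟ ♟ · ♕ ♟ · ♟ ·│7
6│· · · ♟ ♝ · · ♟│6
5│· · · · · ♟ · ·│5
4│· · · ♙ · · · ·│4
3│· · ♙ · · · · ♘│3
2│♙ · · · ♙ ♙ ♙ ♙│2
1│♖ · ♗ · ♔ ♗ · ♖│1
  ─────────────────
  a b c d e f g h


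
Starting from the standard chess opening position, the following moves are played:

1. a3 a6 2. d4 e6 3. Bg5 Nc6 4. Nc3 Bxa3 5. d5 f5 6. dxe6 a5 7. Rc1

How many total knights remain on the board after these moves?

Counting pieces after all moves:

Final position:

  a b c d e f g h
  ─────────────────
8│♜ · ♝ ♛ ♚ · ♞ ♜│8
7│· ♟ ♟ ♟ · · ♟ ♟│7
6│· · ♞ · ♙ · · ·│6
5│♟ · · · · ♟ ♗ ·│5
4│· · · · · · · ·│4
3│♝ · ♘ · · · · ·│3
2│· ♙ ♙ · ♙ ♙ ♙ ♙│2
1│· · ♖ ♕ ♔ ♗ ♘ ♖│1
  ─────────────────
  a b c d e f g h


4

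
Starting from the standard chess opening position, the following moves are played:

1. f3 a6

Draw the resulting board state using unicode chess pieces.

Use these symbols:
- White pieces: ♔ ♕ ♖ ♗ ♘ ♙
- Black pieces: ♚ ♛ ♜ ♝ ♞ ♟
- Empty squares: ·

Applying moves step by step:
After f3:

♜ ♞ ♝ ♛ ♚ ♝ ♞ ♜
♟ ♟ ♟ ♟ ♟ ♟ ♟ ♟
· · · · · · · ·
· · · · · · · ·
· · · · · · · ·
· · · · · ♙ · ·
♙ ♙ ♙ ♙ ♙ · ♙ ♙
♖ ♘ ♗ ♕ ♔ ♗ ♘ ♖


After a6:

♜ ♞ ♝ ♛ ♚ ♝ ♞ ♜
· ♟ ♟ ♟ ♟ ♟ ♟ ♟
♟ · · · · · · ·
· · · · · · · ·
· · · · · · · ·
· · · · · ♙ · ·
♙ ♙ ♙ ♙ ♙ · ♙ ♙
♖ ♘ ♗ ♕ ♔ ♗ ♘ ♖



  a b c d e f g h
  ─────────────────
8│♜ ♞ ♝ ♛ ♚ ♝ ♞ ♜│8
7│· ♟ ♟ ♟ ♟ ♟ ♟ ♟│7
6│♟ · · · · · · ·│6
5│· · · · · · · ·│5
4│· · · · · · · ·│4
3│· · · · · ♙ · ·│3
2│♙ ♙ ♙ ♙ ♙ · ♙ ♙│2
1│♖ ♘ ♗ ♕ ♔ ♗ ♘ ♖│1
  ─────────────────
  a b c d e f g h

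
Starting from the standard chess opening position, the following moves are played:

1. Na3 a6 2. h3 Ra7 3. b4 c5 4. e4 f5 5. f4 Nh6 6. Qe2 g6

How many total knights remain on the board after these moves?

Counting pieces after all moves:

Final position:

  a b c d e f g h
  ─────────────────
8│· ♞ ♝ ♛ ♚ ♝ · ♜│8
7│♜ ♟ · ♟ ♟ · · ♟│7
6│♟ · · · · · ♟ ♞│6
5│· · ♟ · · ♟ · ·│5
4│· ♙ · · ♙ ♙ · ·│4
3│♘ · · · · · · ♙│3
2│♙ · ♙ ♙ ♕ · ♙ ·│2
1│♖ · ♗ · ♔ ♗ ♘ ♖│1
  ─────────────────
  a b c d e f g h


4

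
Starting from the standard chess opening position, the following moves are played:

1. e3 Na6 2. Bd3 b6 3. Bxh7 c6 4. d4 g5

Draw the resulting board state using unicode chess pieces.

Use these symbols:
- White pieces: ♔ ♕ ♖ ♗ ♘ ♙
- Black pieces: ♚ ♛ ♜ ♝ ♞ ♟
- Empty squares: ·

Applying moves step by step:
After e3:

♜ ♞ ♝ ♛ ♚ ♝ ♞ ♜
♟ ♟ ♟ ♟ ♟ ♟ ♟ ♟
· · · · · · · ·
· · · · · · · ·
· · · · · · · ·
· · · · ♙ · · ·
♙ ♙ ♙ ♙ · ♙ ♙ ♙
♖ ♘ ♗ ♕ ♔ ♗ ♘ ♖


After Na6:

♜ · ♝ ♛ ♚ ♝ ♞ ♜
♟ ♟ ♟ ♟ ♟ ♟ ♟ ♟
♞ · · · · · · ·
· · · · · · · ·
· · · · · · · ·
· · · · ♙ · · ·
♙ ♙ ♙ ♙ · ♙ ♙ ♙
♖ ♘ ♗ ♕ ♔ ♗ ♘ ♖


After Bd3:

♜ · ♝ ♛ ♚ ♝ ♞ ♜
♟ ♟ ♟ ♟ ♟ ♟ ♟ ♟
♞ · · · · · · ·
· · · · · · · ·
· · · · · · · ·
· · · ♗ ♙ · · ·
♙ ♙ ♙ ♙ · ♙ ♙ ♙
♖ ♘ ♗ ♕ ♔ · ♘ ♖


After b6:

♜ · ♝ ♛ ♚ ♝ ♞ ♜
♟ · ♟ ♟ ♟ ♟ ♟ ♟
♞ ♟ · · · · · ·
· · · · · · · ·
· · · · · · · ·
· · · ♗ ♙ · · ·
♙ ♙ ♙ ♙ · ♙ ♙ ♙
♖ ♘ ♗ ♕ ♔ · ♘ ♖


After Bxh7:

♜ · ♝ ♛ ♚ ♝ ♞ ♜
♟ · ♟ ♟ ♟ ♟ ♟ ♗
♞ ♟ · · · · · ·
· · · · · · · ·
· · · · · · · ·
· · · · ♙ · · ·
♙ ♙ ♙ ♙ · ♙ ♙ ♙
♖ ♘ ♗ ♕ ♔ · ♘ ♖


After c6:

♜ · ♝ ♛ ♚ ♝ ♞ ♜
♟ · · ♟ ♟ ♟ ♟ ♗
♞ ♟ ♟ · · · · ·
· · · · · · · ·
· · · · · · · ·
· · · · ♙ · · ·
♙ ♙ ♙ ♙ · ♙ ♙ ♙
♖ ♘ ♗ ♕ ♔ · ♘ ♖


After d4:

♜ · ♝ ♛ ♚ ♝ ♞ ♜
♟ · · ♟ ♟ ♟ ♟ ♗
♞ ♟ ♟ · · · · ·
· · · · · · · ·
· · · ♙ · · · ·
· · · · ♙ · · ·
♙ ♙ ♙ · · ♙ ♙ ♙
♖ ♘ ♗ ♕ ♔ · ♘ ♖


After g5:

♜ · ♝ ♛ ♚ ♝ ♞ ♜
♟ · · ♟ ♟ ♟ · ♗
♞ ♟ ♟ · · · · ·
· · · · · · ♟ ·
· · · ♙ · · · ·
· · · · ♙ · · ·
♙ ♙ ♙ · · ♙ ♙ ♙
♖ ♘ ♗ ♕ ♔ · ♘ ♖



  a b c d e f g h
  ─────────────────
8│♜ · ♝ ♛ ♚ ♝ ♞ ♜│8
7│♟ · · ♟ ♟ ♟ · ♗│7
6│♞ ♟ ♟ · · · · ·│6
5│· · · · · · ♟ ·│5
4│· · · ♙ · · · ·│4
3│· · · · ♙ · · ·│3
2│♙ ♙ ♙ · · ♙ ♙ ♙│2
1│♖ ♘ ♗ ♕ ♔ · ♘ ♖│1
  ─────────────────
  a b c d e f g h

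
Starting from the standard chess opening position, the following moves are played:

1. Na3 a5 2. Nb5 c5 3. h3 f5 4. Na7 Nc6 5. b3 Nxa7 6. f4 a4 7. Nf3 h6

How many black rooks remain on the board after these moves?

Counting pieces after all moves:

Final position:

  a b c d e f g h
  ─────────────────
8│♜ · ♝ ♛ ♚ ♝ ♞ ♜│8
7│♞ ♟ · ♟ ♟ · ♟ ·│7
6│· · · · · · · ♟│6
5│· · ♟ · · ♟ · ·│5
4│♟ · · · · ♙ · ·│4
3│· ♙ · · · ♘ · ♙│3
2│♙ · ♙ ♙ ♙ · ♙ ·│2
1│♖ · ♗ ♕ ♔ ♗ · ♖│1
  ─────────────────
  a b c d e f g h


2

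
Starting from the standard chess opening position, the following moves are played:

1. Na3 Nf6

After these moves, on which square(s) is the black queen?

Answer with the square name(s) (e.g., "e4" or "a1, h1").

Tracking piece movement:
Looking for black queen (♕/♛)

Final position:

  a b c d e f g h
  ─────────────────
8│♜ ♞ ♝ ♛ ♚ ♝ · ♜│8
7│♟ ♟ ♟ ♟ ♟ ♟ ♟ ♟│7
6│· · · · · ♞ · ·│6
5│· · · · · · · ·│5
4│· · · · · · · ·│4
3│♘ · · · · · · ·│3
2│♙ ♙ ♙ ♙ ♙ ♙ ♙ ♙│2
1│♖ · ♗ ♕ ♔ ♗ ♘ ♖│1
  ─────────────────
  a b c d e f g h


d8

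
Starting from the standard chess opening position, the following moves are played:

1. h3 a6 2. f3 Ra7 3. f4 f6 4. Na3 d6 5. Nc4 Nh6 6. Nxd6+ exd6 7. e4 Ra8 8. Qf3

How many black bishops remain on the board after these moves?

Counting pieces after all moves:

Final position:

  a b c d e f g h
  ─────────────────
8│♜ ♞ ♝ ♛ ♚ ♝ · ♜│8
7│· ♟ ♟ · · · ♟ ♟│7
6│♟ · · ♟ · ♟ · ♞│6
5│· · · · · · · ·│5
4│· · · · ♙ ♙ · ·│4
3│· · · · · ♕ · ♙│3
2│♙ ♙ ♙ ♙ · · ♙ ·│2
1│♖ · ♗ · ♔ ♗ ♘ ♖│1
  ─────────────────
  a b c d e f g h


2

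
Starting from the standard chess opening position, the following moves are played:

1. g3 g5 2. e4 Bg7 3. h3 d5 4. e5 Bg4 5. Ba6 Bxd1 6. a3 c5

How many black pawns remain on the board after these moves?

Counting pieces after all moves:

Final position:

  a b c d e f g h
  ─────────────────
8│♜ ♞ · ♛ ♚ · ♞ ♜│8
7│♟ ♟ · · ♟ ♟ ♝ ♟│7
6│♗ · · · · · · ·│6
5│· · ♟ ♟ ♙ · ♟ ·│5
4│· · · · · · · ·│4
3│♙ · · · · · ♙ ♙│3
2│· ♙ ♙ ♙ · ♙ · ·│2
1│♖ ♘ ♗ ♝ ♔ · ♘ ♖│1
  ─────────────────
  a b c d e f g h


8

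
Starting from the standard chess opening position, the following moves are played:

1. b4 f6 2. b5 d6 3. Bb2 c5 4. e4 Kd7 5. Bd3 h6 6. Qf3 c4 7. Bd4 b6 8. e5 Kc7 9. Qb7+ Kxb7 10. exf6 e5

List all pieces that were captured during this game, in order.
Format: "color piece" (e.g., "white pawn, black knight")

Tracking captures:
  Kxb7: captured white queen
  exf6: captured black pawn

white queen, black pawn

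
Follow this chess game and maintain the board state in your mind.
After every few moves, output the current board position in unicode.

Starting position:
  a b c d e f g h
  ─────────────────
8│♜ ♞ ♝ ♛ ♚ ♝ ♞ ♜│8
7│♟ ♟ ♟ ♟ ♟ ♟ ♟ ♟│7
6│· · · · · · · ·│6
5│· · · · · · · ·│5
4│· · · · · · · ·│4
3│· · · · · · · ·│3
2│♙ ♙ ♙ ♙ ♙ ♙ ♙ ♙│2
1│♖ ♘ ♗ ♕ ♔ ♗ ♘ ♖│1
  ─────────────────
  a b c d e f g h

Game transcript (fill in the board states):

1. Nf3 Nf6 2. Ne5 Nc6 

  a b c d e f g h
  ─────────────────
8│♜ · ♝ ♛ ♚ ♝ · ♜│8
7│♟ ♟ ♟ ♟ ♟ ♟ ♟ ♟│7
6│· · ♞ · · ♞ · ·│6
5│· · · · ♘ · · ·│5
4│· · · · · · · ·│4
3│· · · · · · · ·│3
2│♙ ♙ ♙ ♙ ♙ ♙ ♙ ♙│2
1│♖ ♘ ♗ ♕ ♔ ♗ · ♖│1
  ─────────────────
  a b c d e f g h

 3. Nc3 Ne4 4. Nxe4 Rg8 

  a b c d e f g h
  ─────────────────
8│♜ · ♝ ♛ ♚ ♝ ♜ ·│8
7│♟ ♟ ♟ ♟ ♟ ♟ ♟ ♟│7
6│· · ♞ · · · · ·│6
5│· · · · ♘ · · ·│5
4│· · · · ♘ · · ·│4
3│· · · · · · · ·│3
2│♙ ♙ ♙ ♙ ♙ ♙ ♙ ♙│2
1│♖ · ♗ ♕ ♔ ♗ · ♖│1
  ─────────────────
  a b c d e f g h

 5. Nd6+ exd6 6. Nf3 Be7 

  a b c d e f g h
  ─────────────────
8│♜ · ♝ ♛ ♚ · ♜ ·│8
7│♟ ♟ ♟ ♟ ♝ ♟ ♟ ♟│7
6│· · ♞ ♟ · · · ·│6
5│· · · · · · · ·│5
4│· · · · · · · ·│4
3│· · · · · ♘ · ·│3
2│♙ ♙ ♙ ♙ ♙ ♙ ♙ ♙│2
1│♖ · ♗ ♕ ♔ ♗ · ♖│1
  ─────────────────
  a b c d e f g h

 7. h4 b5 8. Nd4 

  a b c d e f g h
  ─────────────────
8│♜ · ♝ ♛ ♚ · ♜ ·│8
7│♟ · ♟ ♟ ♝ ♟ ♟ ♟│7
6│· · ♞ ♟ · · · ·│6
5│· ♟ · · · · · ·│5
4│· · · ♘ · · · ♙│4
3│· · · · · · · ·│3
2│♙ ♙ ♙ ♙ ♙ ♙ ♙ ·│2
1│♖ · ♗ ♕ ♔ ♗ · ♖│1
  ─────────────────
  a b c d e f g h


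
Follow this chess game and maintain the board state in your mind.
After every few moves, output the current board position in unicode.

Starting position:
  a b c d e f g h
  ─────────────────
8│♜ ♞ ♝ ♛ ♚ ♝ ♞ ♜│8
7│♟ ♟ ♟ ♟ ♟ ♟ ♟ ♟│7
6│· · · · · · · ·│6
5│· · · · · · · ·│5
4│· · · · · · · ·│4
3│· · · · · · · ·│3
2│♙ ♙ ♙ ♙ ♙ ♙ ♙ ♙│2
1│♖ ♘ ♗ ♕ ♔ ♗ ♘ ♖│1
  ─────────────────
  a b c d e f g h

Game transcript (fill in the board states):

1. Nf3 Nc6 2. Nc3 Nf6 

  a b c d e f g h
  ─────────────────
8│♜ · ♝ ♛ ♚ ♝ · ♜│8
7│♟ ♟ ♟ ♟ ♟ ♟ ♟ ♟│7
6│· · ♞ · · ♞ · ·│6
5│· · · · · · · ·│5
4│· · · · · · · ·│4
3│· · ♘ · · ♘ · ·│3
2│♙ ♙ ♙ ♙ ♙ ♙ ♙ ♙│2
1│♖ · ♗ ♕ ♔ ♗ · ♖│1
  ─────────────────
  a b c d e f g h

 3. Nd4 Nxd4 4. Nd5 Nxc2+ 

  a b c d e f g h
  ─────────────────
8│♜ · ♝ ♛ ♚ ♝ · ♜│8
7│♟ ♟ ♟ ♟ ♟ ♟ ♟ ♟│7
6│· · · · · ♞ · ·│6
5│· · · ♘ · · · ·│5
4│· · · · · · · ·│4
3│· · · · · · · ·│3
2│♙ ♙ ♞ ♙ ♙ ♙ ♙ ♙│2
1│♖ · ♗ ♕ ♔ ♗ · ♖│1
  ─────────────────
  a b c d e f g h

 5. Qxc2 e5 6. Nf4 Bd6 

  a b c d e f g h
  ─────────────────
8│♜ · ♝ ♛ ♚ · · ♜│8
7│♟ ♟ ♟ ♟ · ♟ ♟ ♟│7
6│· · · ♝ · ♞ · ·│6
5│· · · · ♟ · · ·│5
4│· · · · · ♘ · ·│4
3│· · · · · · · ·│3
2│♙ ♙ ♕ ♙ ♙ ♙ ♙ ♙│2
1│♖ · ♗ · ♔ ♗ · ♖│1
  ─────────────────
  a b c d e f g h

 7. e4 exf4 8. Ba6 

  a b c d e f g h
  ─────────────────
8│♜ · ♝ ♛ ♚ · · ♜│8
7│♟ ♟ ♟ ♟ · ♟ ♟ ♟│7
6│♗ · · ♝ · ♞ · ·│6
5│· · · · · · · ·│5
4│· · · · ♙ ♟ · ·│4
3│· · · · · · · ·│3
2│♙ ♙ ♕ ♙ · ♙ ♙ ♙│2
1│♖ · ♗ · ♔ · · ♖│1
  ─────────────────
  a b c d e f g h
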